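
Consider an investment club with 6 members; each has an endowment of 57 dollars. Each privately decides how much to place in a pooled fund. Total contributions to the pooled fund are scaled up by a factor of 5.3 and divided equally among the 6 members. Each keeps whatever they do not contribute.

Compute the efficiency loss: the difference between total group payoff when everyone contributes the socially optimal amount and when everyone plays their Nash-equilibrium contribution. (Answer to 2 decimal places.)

Each contributed unit returns 5.3/6 = 0.8833 to its contributor — below 1 — so contributing 0 is dominant for every player. At the Nash equilibrium everyone keeps their 57, and the group total is 6 × 57 = 342.
Each contributed unit returns 5.300 to the group as a whole (0.8833 to each of 6 players), which exceeds 1, so the social optimum is full contribution: group total = 5.300 × 342 = 1812.60.
Efficiency loss = 1812.60 − 342 = 1470.60.

1470.60 dollars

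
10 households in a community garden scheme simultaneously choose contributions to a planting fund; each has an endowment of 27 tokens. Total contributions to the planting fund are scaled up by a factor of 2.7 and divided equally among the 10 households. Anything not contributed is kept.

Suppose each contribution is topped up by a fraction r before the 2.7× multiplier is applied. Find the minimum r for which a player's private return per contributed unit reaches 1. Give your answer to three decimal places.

2.704

With matching at rate r, one contributed unit becomes (1 + r) in the planting fund and returns 2.7 × (1 + r) / 10 to the contributor.
Setting this equal to 1: 1 + r = 10/2.7 = 3.7037.
So the minimum matching rate is r = 3.7037 − 1 = 2.704.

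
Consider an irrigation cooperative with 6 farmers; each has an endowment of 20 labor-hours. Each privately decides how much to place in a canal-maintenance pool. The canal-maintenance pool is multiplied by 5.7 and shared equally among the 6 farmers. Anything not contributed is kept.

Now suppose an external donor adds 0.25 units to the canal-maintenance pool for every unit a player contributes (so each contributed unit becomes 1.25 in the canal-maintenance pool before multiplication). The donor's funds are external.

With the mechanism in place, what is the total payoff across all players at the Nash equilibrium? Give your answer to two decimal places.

855.00 labor-hours

With the mechanism, a contributed unit returns 5.7 × 1.25 / 6 = 1.1875 per unit of net cost to the contributor — now above 1 — so contributing fully is weakly dominant for every player.
At the Nash equilibrium everyone contributes 20. Group total payoff = 5.7 × 1.25 × 120 = 855.00.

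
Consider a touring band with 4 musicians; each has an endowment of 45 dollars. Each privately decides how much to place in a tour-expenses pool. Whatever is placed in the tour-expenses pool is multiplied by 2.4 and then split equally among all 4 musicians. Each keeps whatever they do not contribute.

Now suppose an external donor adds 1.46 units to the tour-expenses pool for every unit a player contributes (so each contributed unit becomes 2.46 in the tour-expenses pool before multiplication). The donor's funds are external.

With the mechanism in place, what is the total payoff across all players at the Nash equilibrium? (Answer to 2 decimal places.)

1062.72 dollars

Under the mechanism each unit contributed yields 2.4 × 2.46 / 4 = 1.4760 back to its contributor per unit of net cost, which exceeds 1, making full contribution the dominant choice for everyone.
So the Nash equilibrium is full contribution by all 4; the group earns 2.4 × 2.46 × 180 = 1062.72.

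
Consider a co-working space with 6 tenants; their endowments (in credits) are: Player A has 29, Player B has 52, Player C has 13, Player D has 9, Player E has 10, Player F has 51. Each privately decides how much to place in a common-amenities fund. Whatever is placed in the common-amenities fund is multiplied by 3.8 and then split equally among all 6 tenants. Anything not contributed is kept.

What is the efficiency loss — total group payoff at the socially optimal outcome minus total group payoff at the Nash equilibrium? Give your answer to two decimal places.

459.20 credits

The private return per contributed unit is 3.8/6 = 0.6333 < 1 for every player regardless of endowment, so the Nash equilibrium is zero contribution and the group total is Σ E_j = 29 + 52 + 13 + 9 + 10 + 51 = 164.
Each contributed unit returns 3.800 to the group, so the social optimum is full contribution by everyone: group total = 3.800 × 164 = 623.20.
Efficiency loss = (3.800 − 1) × 164 = 459.20.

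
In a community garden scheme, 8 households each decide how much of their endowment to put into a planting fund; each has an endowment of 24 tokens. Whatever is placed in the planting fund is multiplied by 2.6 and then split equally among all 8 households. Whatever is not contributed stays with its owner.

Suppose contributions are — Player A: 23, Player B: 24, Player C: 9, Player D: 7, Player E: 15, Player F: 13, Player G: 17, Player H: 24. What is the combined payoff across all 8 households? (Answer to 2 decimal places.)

Total contributed: 23 + 24 + 9 + 7 + 15 + 13 + 17 + 24 = 132; total kept: 8 × 24 − 132 = 60.
The planting fund pays out 2.6 × 132 = 343.20 in aggregate.
Group total = 60 + 343.20 = 403.20.

403.20 tokens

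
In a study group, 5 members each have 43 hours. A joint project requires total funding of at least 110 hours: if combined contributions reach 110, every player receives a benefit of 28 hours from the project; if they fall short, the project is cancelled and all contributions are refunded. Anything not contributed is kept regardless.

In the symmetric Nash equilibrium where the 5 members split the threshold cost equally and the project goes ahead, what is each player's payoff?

Equal share of the threshold: 110/5 = 22.
At this profile no one gains by cutting their contribution: any cut drops the total below 110, the project is cancelled, contributions are refunded, and the deviator ends with 43, which is less than 43 − 22 + 28 = 49. Contributing more than 22 just wastes the excess. So contributing exactly 22 is a best response.
Each player's payoff: 43 − 22 + 28 = 49.

49 hours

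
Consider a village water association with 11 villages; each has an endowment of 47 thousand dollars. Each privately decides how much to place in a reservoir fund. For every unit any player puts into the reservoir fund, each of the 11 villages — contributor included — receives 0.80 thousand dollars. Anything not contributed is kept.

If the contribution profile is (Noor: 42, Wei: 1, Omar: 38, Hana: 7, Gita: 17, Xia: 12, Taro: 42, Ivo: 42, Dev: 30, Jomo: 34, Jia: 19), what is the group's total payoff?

2732.20 thousand dollars

Total contributed: 42 + 1 + 38 + 7 + 17 + 12 + 42 + 42 + 30 + 34 + 19 = 284; total kept: 11 × 47 − 284 = 233.
The reservoir fund pays out 0.80 × 11 × 284 = 2499.20 in aggregate.
Group total = 233 + 2499.20 = 2732.20.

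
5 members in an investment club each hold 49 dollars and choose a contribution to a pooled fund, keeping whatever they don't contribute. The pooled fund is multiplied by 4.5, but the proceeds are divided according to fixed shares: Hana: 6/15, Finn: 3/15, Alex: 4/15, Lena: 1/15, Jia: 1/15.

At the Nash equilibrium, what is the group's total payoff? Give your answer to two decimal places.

588.00 dollars

Each unit j contributes comes back to j as 4.5 × (j's share), so j prefers to contribute only if that share exceeds 1/4.5 = 0.2222; otherwise keeping the unit dominates.
Hana and Alex clear that bar, contributing 49 each; the remaining 3 contribute 0. Total contributed: 98.
The pooled fund pays out 4.5 × 98 = 441.00 in total (split across the unequal shares, but the aggregate is all that matters for the group sum).
The 3 free-riders keep 49 each, adding 147. Group total = 147 + 441.00 = 588.00.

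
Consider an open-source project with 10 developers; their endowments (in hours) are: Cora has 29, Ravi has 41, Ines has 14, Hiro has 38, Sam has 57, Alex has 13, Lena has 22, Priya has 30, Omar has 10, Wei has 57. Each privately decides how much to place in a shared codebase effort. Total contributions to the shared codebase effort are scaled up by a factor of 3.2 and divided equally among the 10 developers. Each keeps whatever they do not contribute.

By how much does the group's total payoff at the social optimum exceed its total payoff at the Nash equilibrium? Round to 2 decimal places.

684.20 hours

The private return per contributed unit is 3.2/10 = 0.3200 < 1 for every player regardless of endowment, so the Nash equilibrium is zero contribution and the group total is Σ E_j = 29 + 41 + 14 + 38 + 57 + 13 + 22 + 30 + 10 + 57 = 311.
Each contributed unit returns 3.200 to the group, so the social optimum is full contribution by everyone: group total = 3.200 × 311 = 995.20.
Efficiency loss = (3.200 − 1) × 311 = 684.20.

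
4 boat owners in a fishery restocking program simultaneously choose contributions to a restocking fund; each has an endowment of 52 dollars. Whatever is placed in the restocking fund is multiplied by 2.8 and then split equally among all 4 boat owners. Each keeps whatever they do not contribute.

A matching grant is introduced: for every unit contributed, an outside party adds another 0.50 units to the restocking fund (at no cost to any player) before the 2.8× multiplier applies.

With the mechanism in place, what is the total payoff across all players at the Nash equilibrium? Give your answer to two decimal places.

Under the mechanism each unit contributed yields 2.8 × 1.50 / 4 = 1.0500 back to its contributor per unit of net cost, which exceeds 1, making full contribution the dominant choice for everyone.
So the Nash equilibrium is full contribution by all 4; the group earns 2.8 × 1.50 × 208 = 873.60.

873.60 dollars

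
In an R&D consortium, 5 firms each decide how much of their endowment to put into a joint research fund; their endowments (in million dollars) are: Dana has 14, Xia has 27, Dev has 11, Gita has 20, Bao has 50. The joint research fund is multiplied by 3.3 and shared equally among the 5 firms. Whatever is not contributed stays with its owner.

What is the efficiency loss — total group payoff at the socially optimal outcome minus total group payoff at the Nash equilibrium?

280.60 million dollars

The private return per contributed unit is 3.3/5 = 0.6600 < 1 for every player regardless of endowment, so the Nash equilibrium is zero contribution and the group total is Σ E_j = 14 + 27 + 11 + 20 + 50 = 122.
Each contributed unit returns 3.300 to the group, so the social optimum is full contribution by everyone: group total = 3.300 × 122 = 402.60.
Efficiency loss = (3.300 − 1) × 122 = 280.60.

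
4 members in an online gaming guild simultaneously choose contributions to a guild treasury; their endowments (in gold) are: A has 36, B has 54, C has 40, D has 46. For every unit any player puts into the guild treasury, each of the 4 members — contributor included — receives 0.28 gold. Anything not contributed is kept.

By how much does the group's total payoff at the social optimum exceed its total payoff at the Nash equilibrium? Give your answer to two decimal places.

21.12 gold

The private return per contributed unit is 0.28 < 1 for everyone, so the Nash equilibrium is zero contribution and the group total is Σ E_j = 36 + 54 + 40 + 46 = 176.
Each contributed unit returns 1.120 to the group, so the social optimum is full contribution by everyone: group total = 1.120 × 176 = 197.12.
Efficiency loss = (1.120 − 1) × 176 = 21.12.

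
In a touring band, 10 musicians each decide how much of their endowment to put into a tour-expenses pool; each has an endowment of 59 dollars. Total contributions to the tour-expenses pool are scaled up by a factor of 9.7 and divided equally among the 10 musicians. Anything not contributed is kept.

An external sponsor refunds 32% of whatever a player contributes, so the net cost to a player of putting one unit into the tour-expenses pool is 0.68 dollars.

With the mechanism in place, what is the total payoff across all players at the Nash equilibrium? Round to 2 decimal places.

5911.80 dollars

With the mechanism, a contributed unit returns (9.7/10) / 0.68 = 1.4265 per unit of net cost to the contributor — now above 1 — so contributing fully is weakly dominant for every player.
At the Nash equilibrium everyone contributes 59. Group total payoff = 10 × (59 × 0.32 + 9.7 × 59) = 5911.80.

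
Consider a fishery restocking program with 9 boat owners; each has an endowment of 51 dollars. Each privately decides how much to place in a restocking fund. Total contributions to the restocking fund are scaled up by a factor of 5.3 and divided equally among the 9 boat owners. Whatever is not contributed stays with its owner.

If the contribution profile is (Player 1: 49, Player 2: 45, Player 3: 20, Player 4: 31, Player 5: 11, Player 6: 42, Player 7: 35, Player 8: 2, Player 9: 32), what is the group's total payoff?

1607.10 dollars

Total contributed: 49 + 45 + 20 + 31 + 11 + 42 + 35 + 2 + 32 = 267; total kept: 9 × 51 − 267 = 192.
The restocking fund pays out 5.3 × 267 = 1415.10 in aggregate.
Group total = 192 + 1415.10 = 1607.10.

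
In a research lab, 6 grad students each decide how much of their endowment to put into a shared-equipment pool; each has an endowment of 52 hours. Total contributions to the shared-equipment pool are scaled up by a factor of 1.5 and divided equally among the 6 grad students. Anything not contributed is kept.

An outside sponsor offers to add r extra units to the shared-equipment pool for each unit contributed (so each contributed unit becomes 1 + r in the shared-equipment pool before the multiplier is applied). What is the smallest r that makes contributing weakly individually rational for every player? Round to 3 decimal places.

3.000

With matching at rate r, one contributed unit becomes (1 + r) in the shared-equipment pool and returns 1.5 × (1 + r) / 6 to the contributor.
Setting this equal to 1: 1 + r = 6/1.5 = 4.0000.
So the minimum matching rate is r = 4.0000 − 1 = 3.000.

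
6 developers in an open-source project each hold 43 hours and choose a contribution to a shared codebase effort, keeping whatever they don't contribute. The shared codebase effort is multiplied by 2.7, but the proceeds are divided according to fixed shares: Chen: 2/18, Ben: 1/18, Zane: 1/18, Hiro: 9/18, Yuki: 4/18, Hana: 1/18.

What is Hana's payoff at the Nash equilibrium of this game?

Each unit j contributes comes back to j as 2.7 × (j's share), so j prefers to contribute only if that share exceeds 1/2.7 = 0.3704; otherwise keeping the unit dominates.
The only share above 0.3704 is Hiro's 9/18, contributing 43; the remaining 5 contribute 0. Total contributed: 43.
Hana keeps 43 and receives 2.7 × 43 × 1/18 = 6.45 from the shared codebase effort, for a payoff of 49.45.

49.45 hours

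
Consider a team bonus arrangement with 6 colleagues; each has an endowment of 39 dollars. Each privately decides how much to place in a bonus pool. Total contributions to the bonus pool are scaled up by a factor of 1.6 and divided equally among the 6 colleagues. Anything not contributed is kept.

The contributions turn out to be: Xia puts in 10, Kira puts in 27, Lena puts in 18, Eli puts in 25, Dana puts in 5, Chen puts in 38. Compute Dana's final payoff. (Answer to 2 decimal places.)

Total contributed: 10 + 27 + 18 + 25 + 5 + 38 = 123.
Each receives 1.6 × 123 / 6 = 32.80 from the bonus pool.
Dana keeps 39 − 5 = 34, so Dana's payoff is 34 + 32.80 = 66.80.

66.80 dollars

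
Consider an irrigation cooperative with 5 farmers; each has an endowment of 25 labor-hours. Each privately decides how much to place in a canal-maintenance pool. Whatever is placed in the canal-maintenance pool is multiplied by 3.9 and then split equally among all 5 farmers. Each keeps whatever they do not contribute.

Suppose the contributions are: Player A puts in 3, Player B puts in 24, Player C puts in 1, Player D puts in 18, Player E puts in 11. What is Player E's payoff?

58.46 labor-hours

Total contributed: 3 + 24 + 1 + 18 + 11 = 57.
Each receives 3.9 × 57 / 5 = 44.46 from the canal-maintenance pool.
Player E keeps 25 − 11 = 14, so Player E's payoff is 14 + 44.46 = 58.46.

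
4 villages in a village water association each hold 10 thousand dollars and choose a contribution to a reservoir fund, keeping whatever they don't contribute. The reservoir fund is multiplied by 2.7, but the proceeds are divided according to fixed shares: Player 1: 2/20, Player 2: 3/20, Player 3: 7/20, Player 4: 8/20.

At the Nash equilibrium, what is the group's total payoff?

For player j, contributing a unit is worthwhile iff 2.7 × (j's share) ≥ 1, i.e. iff j's share is at least 0.3704.
The only share above 0.3704 is Player 4's 8/20, contributing 10; the remaining 3 contribute 0. Total contributed: 10.
The reservoir fund pays out 2.7 × 10 = 27.00 in total (split across the unequal shares, but the aggregate is all that matters for the group sum).
The 3 free-riders keep 10 each, adding 30. Group total = 30 + 27.00 = 57.00.

57.00 thousand dollars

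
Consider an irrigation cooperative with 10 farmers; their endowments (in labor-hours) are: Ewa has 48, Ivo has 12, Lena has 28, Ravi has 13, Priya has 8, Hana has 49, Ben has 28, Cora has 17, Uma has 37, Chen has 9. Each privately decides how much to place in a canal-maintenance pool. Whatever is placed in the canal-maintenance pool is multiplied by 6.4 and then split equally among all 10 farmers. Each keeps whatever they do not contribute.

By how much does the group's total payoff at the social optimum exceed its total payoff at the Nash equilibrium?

The private return per contributed unit is 6.4/10 = 0.6400 < 1 for every player regardless of endowment, so the Nash equilibrium is zero contribution and the group total is Σ E_j = 48 + 12 + 28 + 13 + 8 + 49 + 28 + 17 + 37 + 9 = 249.
Each contributed unit returns 6.400 to the group, so the social optimum is full contribution by everyone: group total = 6.400 × 249 = 1593.60.
Efficiency loss = (6.400 − 1) × 249 = 1344.60.

1344.60 labor-hours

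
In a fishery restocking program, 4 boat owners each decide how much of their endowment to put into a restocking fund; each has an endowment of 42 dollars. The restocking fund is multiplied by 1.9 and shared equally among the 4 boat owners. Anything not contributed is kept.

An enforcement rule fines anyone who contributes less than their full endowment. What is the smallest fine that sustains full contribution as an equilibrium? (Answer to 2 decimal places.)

Given the others contribute fully, the best deviation is to contribute 0 (any partial contribution still incurs the fine and gives up units whose private return 0.4750 is below 1).
Deviating from 42 to 0 saves 42 dollars but forfeits the deviator's share of the drop in the restocking fund: 1.9/4 × 42 = 19.95.
So the deviation gain is 42 − 19.95 = 22.05, and the fine must be at least 22.05 dollars to wipe it out.

22.05 dollars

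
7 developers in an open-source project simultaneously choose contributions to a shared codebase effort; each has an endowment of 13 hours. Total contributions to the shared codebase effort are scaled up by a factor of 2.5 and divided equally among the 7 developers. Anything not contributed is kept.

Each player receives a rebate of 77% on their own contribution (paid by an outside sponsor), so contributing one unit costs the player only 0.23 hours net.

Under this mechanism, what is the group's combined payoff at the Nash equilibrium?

297.57 hours

With the mechanism, a contributed unit returns (2.5/7) / 0.23 = 1.5528 per unit of net cost to the contributor — now above 1 — so contributing fully is weakly dominant for every player.
So the Nash equilibrium is full contribution by all 7; the group earns 7 × (13 × 0.77 + 2.5 × 13) = 297.57.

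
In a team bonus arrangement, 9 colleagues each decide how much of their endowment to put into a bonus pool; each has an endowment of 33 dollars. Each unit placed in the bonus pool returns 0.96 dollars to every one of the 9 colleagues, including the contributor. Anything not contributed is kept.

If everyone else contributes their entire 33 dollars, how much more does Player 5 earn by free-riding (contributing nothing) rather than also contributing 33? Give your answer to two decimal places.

Switching from a contribution of 33 to 0 lets Player 5 keep an extra 33 dollars, but lowers the bonus pool by 33, which costs Player 5 their own share of that drop: 0.96 × 33 = 31.68.
Net gain = 33 − 31.68 = 1.32. The private return per contributed unit (0.96) is below 1, so free-riding is indeed the best response regardless of what the others do.

1.32 dollars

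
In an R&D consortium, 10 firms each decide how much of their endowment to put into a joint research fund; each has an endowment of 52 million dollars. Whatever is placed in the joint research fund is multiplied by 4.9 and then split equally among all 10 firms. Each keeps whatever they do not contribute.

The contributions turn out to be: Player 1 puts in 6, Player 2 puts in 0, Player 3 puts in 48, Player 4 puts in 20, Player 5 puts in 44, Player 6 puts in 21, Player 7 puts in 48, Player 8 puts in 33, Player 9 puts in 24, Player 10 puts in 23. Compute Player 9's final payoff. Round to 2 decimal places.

Total contributed: 6 + 0 + 48 + 20 + 44 + 21 + 48 + 33 + 24 + 23 = 267.
Each receives 4.9 × 267 / 10 = 130.83 from the joint research fund.
Player 9 keeps 52 − 24 = 28, so Player 9's payoff is 28 + 130.83 = 158.83.

158.83 million dollars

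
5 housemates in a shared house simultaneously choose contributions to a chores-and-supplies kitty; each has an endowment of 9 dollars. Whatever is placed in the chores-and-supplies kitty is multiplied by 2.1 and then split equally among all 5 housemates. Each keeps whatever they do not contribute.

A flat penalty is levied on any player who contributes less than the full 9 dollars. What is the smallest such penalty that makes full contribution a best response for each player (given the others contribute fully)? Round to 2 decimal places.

5.22 dollars

Given the others contribute fully, the best deviation is to contribute 0 (any partial contribution still incurs the fine and gives up units whose private return 0.4200 is below 1).
Deviating from 9 to 0 saves 9 dollars but forfeits the deviator's share of the drop in the chores-and-supplies kitty: 2.1/5 × 9 = 3.78.
So the deviation gain is 9 − 3.78 = 5.22, and the fine must be at least 5.22 dollars to wipe it out.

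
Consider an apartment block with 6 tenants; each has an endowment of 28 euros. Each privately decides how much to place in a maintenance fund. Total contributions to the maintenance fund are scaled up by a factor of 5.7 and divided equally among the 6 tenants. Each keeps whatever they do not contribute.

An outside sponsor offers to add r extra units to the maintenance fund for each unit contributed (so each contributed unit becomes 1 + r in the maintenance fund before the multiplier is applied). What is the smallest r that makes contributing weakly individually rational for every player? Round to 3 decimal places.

With matching at rate r, one contributed unit becomes (1 + r) in the maintenance fund and returns 5.7 × (1 + r) / 6 to the contributor.
Setting this equal to 1: 1 + r = 6/5.7 = 1.0526.
So the minimum matching rate is r = 1.0526 − 1 = 0.053.

0.053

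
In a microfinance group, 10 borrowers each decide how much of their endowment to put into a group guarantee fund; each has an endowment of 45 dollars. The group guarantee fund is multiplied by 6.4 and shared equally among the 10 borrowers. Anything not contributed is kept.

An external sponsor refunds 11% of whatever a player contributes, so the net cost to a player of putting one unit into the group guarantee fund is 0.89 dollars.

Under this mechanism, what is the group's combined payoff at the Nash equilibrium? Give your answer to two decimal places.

Even with the mechanism, each unit contributed returns only (6.4/10) / 0.89 = 0.7191 per unit of net cost, so contributing nothing is still dominant.
Everyone keeps their endowment and the group total is 10 × 45 = 450.

450.00 dollars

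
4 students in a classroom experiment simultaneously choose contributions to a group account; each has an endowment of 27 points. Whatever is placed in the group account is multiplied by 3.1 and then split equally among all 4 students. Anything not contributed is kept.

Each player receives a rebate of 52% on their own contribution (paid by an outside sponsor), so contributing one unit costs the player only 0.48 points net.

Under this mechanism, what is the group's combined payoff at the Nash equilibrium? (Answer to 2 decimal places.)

390.96 points

The effective private return per unit is now (3.1/4) / 0.48 = 1.6146 > 1, so every player's dominant strategy flips to full contribution.
So the Nash equilibrium is full contribution by all 4; the group earns 4 × (27 × 0.52 + 3.1 × 27) = 390.96.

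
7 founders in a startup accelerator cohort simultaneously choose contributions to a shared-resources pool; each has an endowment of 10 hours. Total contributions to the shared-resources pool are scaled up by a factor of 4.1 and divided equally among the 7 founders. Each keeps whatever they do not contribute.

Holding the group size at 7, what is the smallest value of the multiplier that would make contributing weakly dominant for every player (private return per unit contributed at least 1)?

A contributed unit returns (multiplier)/7 to its contributor.
This reaches 1 exactly when the multiplier is 7.

7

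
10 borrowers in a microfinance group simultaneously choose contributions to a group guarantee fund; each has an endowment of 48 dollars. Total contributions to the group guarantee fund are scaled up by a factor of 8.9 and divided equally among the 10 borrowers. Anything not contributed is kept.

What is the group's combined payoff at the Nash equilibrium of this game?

Each contributed unit returns 8.9/10 = 0.8900 to its contributor — below 1 — so contributing 0 is dominant for every player. At the Nash equilibrium everyone keeps their 48, and the group total is 10 × 48 = 480.

480.00 dollars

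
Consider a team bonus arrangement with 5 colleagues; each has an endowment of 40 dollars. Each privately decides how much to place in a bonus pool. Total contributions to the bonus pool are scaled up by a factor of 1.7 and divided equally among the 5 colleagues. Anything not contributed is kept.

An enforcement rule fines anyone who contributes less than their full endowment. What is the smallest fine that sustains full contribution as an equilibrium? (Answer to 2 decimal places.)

Given the others contribute fully, the best deviation is to contribute 0 (any partial contribution still incurs the fine and gives up units whose private return 0.3400 is below 1).
Deviating from 40 to 0 saves 40 dollars but forfeits the deviator's share of the drop in the bonus pool: 1.7/5 × 40 = 13.60.
So the deviation gain is 40 − 13.60 = 26.40, and the fine must be at least 26.40 dollars to wipe it out.

26.40 dollars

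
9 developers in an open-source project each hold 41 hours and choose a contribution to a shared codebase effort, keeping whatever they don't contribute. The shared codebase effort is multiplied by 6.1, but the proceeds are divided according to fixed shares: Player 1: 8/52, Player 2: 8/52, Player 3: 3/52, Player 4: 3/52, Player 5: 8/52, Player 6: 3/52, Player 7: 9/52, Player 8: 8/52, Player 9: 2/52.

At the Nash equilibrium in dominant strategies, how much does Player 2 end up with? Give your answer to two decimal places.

79.48 hours

For player j, contributing a unit is worthwhile iff 6.1 × (j's share) ≥ 1, i.e. iff j's share is at least 0.1639.
Only Player 7 (9/52) clears that bar, contributing 41; the remaining 8 contribute 0. Total contributed: 41.
Player 2 keeps 41 and receives 6.1 × 41 × 8/52 = 38.48 from the shared codebase effort, for a payoff of 79.48.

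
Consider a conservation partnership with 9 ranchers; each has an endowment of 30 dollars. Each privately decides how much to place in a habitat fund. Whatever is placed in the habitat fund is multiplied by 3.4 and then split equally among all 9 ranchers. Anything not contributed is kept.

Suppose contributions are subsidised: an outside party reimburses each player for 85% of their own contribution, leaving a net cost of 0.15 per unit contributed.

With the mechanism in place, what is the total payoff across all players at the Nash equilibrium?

The effective private return per unit is now (3.4/9) / 0.15 = 2.5185 > 1, so every player's dominant strategy flips to full contribution.
So the Nash equilibrium is full contribution by all 9; the group earns 9 × (30 × 0.85 + 3.4 × 30) = 1147.50.

1147.50 dollars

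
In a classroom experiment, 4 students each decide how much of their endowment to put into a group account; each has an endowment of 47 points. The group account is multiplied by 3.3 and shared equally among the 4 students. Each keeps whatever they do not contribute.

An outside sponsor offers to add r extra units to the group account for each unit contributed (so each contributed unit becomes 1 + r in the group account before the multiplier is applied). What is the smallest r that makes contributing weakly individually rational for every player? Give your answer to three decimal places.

With matching at rate r, one contributed unit becomes (1 + r) in the group account and returns 3.3 × (1 + r) / 4 to the contributor.
Setting this equal to 1: 1 + r = 4/3.3 = 1.2121.
So the minimum matching rate is r = 1.2121 − 1 = 0.212.

0.212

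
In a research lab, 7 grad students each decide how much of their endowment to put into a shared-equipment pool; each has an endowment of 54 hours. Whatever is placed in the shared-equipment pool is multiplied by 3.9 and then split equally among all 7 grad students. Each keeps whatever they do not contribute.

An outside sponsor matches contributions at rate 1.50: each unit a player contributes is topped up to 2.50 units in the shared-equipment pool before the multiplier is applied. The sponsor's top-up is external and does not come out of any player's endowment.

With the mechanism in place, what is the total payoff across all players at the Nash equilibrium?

3685.50 hours

The effective private return per unit is now 3.9 × 2.50 / 7 = 1.3929 > 1, so every player's dominant strategy flips to full contribution.
So the Nash equilibrium is full contribution by all 7; the group earns 3.9 × 2.50 × 378 = 3685.50.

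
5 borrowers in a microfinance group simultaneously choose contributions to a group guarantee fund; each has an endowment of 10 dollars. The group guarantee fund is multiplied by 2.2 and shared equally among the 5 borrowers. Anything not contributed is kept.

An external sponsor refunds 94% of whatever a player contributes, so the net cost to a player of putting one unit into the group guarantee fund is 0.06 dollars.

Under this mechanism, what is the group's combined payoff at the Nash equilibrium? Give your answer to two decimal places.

The effective private return per unit is now (2.2/5) / 0.06 = 7.3333 > 1, so every player's dominant strategy flips to full contribution.
At the Nash equilibrium everyone contributes 10. Group total payoff = 5 × (10 × 0.94 + 2.2 × 10) = 157.00.

157.00 dollars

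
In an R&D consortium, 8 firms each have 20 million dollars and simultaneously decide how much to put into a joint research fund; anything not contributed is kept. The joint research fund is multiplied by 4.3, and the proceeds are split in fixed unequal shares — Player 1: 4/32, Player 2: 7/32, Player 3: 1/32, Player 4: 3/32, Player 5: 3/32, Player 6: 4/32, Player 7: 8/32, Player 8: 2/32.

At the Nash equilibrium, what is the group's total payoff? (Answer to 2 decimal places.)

226.00 million dollars

Player j's private return per contributed unit is 4.3 × (j's share). Contributing is weakly dominant for j when that share is at least 1/4.3 = 0.2326, and contributing 0 is dominant otherwise.
Player 7 alone (share 8/32) is above the threshold, contributing 20; the remaining 7 contribute 0. Total contributed: 20.
The joint research fund pays out 4.3 × 20 = 86.00 in total (split across the unequal shares, but the aggregate is all that matters for the group sum).
The 7 free-riders keep 20 each, adding 140. Group total = 140 + 86.00 = 226.00.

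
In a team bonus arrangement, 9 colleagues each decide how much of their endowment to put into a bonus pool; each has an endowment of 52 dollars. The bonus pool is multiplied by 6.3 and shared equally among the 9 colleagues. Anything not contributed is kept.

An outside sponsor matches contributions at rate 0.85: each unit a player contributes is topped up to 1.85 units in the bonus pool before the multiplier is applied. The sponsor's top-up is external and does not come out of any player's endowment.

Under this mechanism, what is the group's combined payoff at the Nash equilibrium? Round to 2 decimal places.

With the mechanism, a contributed unit returns 6.3 × 1.85 / 9 = 1.2950 per unit of net cost to the contributor — now above 1 — so contributing fully is weakly dominant for every player.
So the Nash equilibrium is full contribution by all 9; the group earns 6.3 × 1.85 × 468 = 5454.54.

5454.54 dollars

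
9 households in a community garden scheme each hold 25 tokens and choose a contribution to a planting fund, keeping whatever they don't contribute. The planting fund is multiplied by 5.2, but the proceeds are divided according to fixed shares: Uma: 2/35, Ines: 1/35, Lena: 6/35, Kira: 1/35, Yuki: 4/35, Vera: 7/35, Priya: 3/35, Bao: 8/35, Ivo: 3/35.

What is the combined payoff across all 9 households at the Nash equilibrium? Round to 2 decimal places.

435.00 tokens

For player j, contributing a unit is worthwhile iff 5.2 × (j's share) ≥ 1, i.e. iff j's share is at least 0.1923.
Vera and Bao are above the threshold, contributing 25 each; the remaining 7 contribute 0. Total contributed: 50.
The planting fund pays out 5.2 × 50 = 260.00 in total (split across the unequal shares, but the aggregate is all that matters for the group sum).
The 7 free-riders keep 25 each, adding 175. Group total = 175 + 260.00 = 435.00.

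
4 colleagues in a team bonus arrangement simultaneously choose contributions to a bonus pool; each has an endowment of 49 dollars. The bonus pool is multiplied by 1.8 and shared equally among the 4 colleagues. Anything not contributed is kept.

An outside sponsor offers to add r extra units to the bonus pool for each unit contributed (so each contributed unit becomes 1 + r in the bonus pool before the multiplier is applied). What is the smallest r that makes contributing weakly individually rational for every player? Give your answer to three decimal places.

1.222

With matching at rate r, one contributed unit becomes (1 + r) in the bonus pool and returns 1.8 × (1 + r) / 4 to the contributor.
Setting this equal to 1: 1 + r = 4/1.8 = 2.2222.
So the minimum matching rate is r = 2.2222 − 1 = 1.222.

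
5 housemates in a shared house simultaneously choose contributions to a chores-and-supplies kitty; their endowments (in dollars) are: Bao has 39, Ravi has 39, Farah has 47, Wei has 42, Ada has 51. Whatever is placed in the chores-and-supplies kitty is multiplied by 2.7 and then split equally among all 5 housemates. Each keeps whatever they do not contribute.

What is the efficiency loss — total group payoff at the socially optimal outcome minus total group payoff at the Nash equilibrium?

370.60 dollars

The private return per contributed unit is 2.7/5 = 0.5400 < 1 for every player regardless of endowment, so the Nash equilibrium is zero contribution and the group total is Σ E_j = 39 + 39 + 47 + 42 + 51 = 218.
Each contributed unit returns 2.700 to the group, so the social optimum is full contribution by everyone: group total = 2.700 × 218 = 588.60.
Efficiency loss = (2.700 − 1) × 218 = 370.60.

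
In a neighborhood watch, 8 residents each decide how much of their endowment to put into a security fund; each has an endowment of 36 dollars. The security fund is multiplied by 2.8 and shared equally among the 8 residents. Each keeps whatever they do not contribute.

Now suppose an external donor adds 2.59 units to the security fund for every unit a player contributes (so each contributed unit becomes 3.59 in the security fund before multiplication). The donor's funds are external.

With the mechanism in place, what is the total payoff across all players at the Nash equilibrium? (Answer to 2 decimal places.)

2894.98 dollars

With the mechanism, a contributed unit returns 2.8 × 3.59 / 8 = 1.2565 per unit of net cost to the contributor — now above 1 — so contributing fully is weakly dominant for every player.
So the Nash equilibrium is full contribution by all 8; the group earns 2.8 × 3.59 × 288 = 2894.98.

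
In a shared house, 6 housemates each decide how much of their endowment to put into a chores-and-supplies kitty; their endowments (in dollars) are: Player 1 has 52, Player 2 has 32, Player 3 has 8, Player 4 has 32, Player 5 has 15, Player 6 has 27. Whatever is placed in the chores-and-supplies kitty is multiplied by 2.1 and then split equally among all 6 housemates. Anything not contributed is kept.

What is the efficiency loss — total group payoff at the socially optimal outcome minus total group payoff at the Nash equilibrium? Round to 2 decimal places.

The private return per contributed unit is 2.1/6 = 0.3500 < 1 for every player regardless of endowment, so the Nash equilibrium is zero contribution and the group total is Σ E_j = 52 + 32 + 8 + 32 + 15 + 27 = 166.
Each contributed unit returns 2.100 to the group, so the social optimum is full contribution by everyone: group total = 2.100 × 166 = 348.60.
Efficiency loss = (2.100 − 1) × 166 = 182.60.

182.60 dollars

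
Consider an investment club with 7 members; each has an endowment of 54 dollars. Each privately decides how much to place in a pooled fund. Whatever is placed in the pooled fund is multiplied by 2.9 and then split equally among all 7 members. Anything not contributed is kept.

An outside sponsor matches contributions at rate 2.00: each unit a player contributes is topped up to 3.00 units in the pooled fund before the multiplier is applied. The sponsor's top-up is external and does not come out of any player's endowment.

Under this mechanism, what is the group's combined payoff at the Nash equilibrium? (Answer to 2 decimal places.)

3288.60 dollars

With the mechanism, a contributed unit returns 2.9 × 3.00 / 7 = 1.2429 per unit of net cost to the contributor — now above 1 — so contributing fully is weakly dominant for every player.
So the Nash equilibrium is full contribution by all 7; the group earns 2.9 × 3.00 × 378 = 3288.60.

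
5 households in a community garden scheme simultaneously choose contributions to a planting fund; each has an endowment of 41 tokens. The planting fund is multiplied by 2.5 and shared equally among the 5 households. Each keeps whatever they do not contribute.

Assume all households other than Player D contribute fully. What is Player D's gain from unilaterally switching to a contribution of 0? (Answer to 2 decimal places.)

20.50 tokens

Switching from a contribution of 41 to 0 lets Player D keep an extra 41 tokens, but lowers the planting fund by 41, which costs Player D their own share of that drop: 2.5/5 × 41 = 20.50.
Net gain = 41 − 20.50 = 20.50. The private return per contributed unit (0.5000) is below 1, so free-riding is indeed the best response regardless of what the others do.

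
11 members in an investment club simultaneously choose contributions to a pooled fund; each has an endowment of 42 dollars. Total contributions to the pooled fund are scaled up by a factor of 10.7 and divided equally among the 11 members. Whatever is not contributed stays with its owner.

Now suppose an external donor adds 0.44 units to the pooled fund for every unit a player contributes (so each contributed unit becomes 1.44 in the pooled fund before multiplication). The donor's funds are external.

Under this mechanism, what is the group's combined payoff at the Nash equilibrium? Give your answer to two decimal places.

The effective private return per unit is now 10.7 × 1.44 / 11 = 1.4007 > 1, so every player's dominant strategy flips to full contribution.
So the Nash equilibrium is full contribution by all 11; the group earns 10.7 × 1.44 × 462 = 7118.50.

7118.50 dollars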